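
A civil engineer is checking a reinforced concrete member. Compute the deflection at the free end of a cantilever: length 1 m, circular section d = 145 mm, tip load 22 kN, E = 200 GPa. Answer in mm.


I = pi * d^4 / 64 = pi * 145^4 / 64 = 21699109.31 mm^4
L = 1000.0 mm, P = 22000.0 N, E = 200000.0 MPa
delta = P * L^3 / (3 * E * I)
= 22000.0 * 1000.0^3 / (3 * 200000.0 * 21699109.31)
= 1.6898 mm

1.6898 mm


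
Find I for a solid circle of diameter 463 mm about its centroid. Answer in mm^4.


r = d / 2 = 463 / 2 = 231.5 mm
I = pi * r^4 / 4 = pi * 231.5^4 / 4
= 2255765045.89 mm^4

2255765045.89 mm^4


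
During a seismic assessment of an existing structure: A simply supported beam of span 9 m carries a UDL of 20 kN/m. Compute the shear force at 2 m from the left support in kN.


R_A = w * L / 2 = 20 * 9 / 2 = 90.0 kN
V(x) = R_A - w * x = 90.0 - 20 * 2
= 50.0 kN

50.0 kN


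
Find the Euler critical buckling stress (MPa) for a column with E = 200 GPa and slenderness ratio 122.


sigma_cr = pi^2 * E / lambda^2
= 9.8696 * 200000.0 / 122^2
= 9.8696 * 200000.0 / 14884
= 132.6203 MPa

132.6203 MPa


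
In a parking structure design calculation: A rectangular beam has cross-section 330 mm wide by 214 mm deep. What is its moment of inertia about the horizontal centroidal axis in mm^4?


I = b * h^3 / 12
= 330 * 214^3 / 12
= 330 * 9800344 / 12
= 269509460.0 mm^4

269509460.0 mm^4


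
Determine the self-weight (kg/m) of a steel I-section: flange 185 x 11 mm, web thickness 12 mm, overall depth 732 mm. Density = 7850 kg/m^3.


A_flanges = 2 * 185 * 11 = 4070 mm^2
A_web = (732 - 2 * 11) * 12 = 8520 mm^2
A_total = 4070 + 8520 = 12590 mm^2 = 0.012590 m^2
Weight = rho * A = 7850 * 0.012590 = 98.8315 kg/m

98.8315 kg/m


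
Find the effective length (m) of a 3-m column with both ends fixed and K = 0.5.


L_eff = K * L
= 0.5 * 3
= 1.5 m

1.5 m


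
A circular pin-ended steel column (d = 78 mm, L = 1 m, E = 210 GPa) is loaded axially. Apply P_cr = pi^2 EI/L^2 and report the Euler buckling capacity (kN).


I = pi * d^4 / 64 = 1816972.31 mm^4
L = 1000.0 mm
P_cr = pi^2 * E * I / L^2
= 9.8696 * 210000.0 * 1816972.31 / 1000.0^2
= 3765887.57 N = 3765.8876 kN

3765.8876 kN


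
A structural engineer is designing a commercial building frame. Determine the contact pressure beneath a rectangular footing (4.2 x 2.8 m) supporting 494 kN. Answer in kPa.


A = 4.2 * 2.8 = 11.76 m^2
q = P / A = 494 / 11.76
= 42.0068 kPa

42.0068 kPa


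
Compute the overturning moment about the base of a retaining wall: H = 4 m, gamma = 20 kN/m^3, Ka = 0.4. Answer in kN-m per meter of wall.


Pa = 0.5 * Ka * gamma * H^2
= 0.5 * 0.4 * 20 * 4^2
= 64.0 kN/m
Arm = H / 3 = 4 / 3 = 1.3333 m
Mo = Pa * arm = Pa * H / 3 = 64.0 * 4 / 3 = 85.3333 kN-m/m

85.3333 kN-m/m


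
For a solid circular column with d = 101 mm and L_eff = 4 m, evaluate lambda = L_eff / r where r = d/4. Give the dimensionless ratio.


Radius of gyration r = d / 4 = 101 / 4 = 25.25 mm
L_eff = 4000.0 mm
Slenderness ratio = L / r = 4000.0 / 25.25 = 158.42 (dimensionless)

158.42 (dimensionless)


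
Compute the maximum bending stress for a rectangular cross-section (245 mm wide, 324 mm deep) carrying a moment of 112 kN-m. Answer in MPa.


I = b * h^3 / 12 = 245 * 324^3 / 12 = 694416240.0 mm^4
y = h / 2 = 324 / 2 = 162.0 mm
M = 112 kN-m = 112000000.0 N-mm
sigma = M * y / I = 112000000.0 * 162.0 / 694416240.0
= 26.13 MPa

26.13 MPa


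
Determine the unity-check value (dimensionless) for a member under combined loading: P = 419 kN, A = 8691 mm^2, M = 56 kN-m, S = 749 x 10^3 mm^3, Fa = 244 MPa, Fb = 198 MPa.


f_a = P / A = 419000.0 / 8691 = 48.2108 MPa
f_b = M / S = 56000000.0 / 749000.0 = 74.7664 MPa
Ratio = f_a / Fa + f_b / Fb
= 48.2108 / 244 + 74.7664 / 198
= 0.5752 (dimensionless)

0.5752 (dimensionless)


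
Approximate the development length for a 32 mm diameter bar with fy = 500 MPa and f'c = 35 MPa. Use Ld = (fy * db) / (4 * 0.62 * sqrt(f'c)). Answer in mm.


Ld = (fy * db) / (4 * 0.62 * sqrt(f'c))
= (500 * 32) / (4 * 0.62 * sqrt(35))
= 16000 / 14.6719
= 1090.52 mm

1090.52 mm


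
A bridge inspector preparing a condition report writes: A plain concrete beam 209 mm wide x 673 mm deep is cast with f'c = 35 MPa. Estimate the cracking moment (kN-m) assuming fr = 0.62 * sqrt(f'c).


fr = 0.62 * sqrt(35) = 0.62 * 5.9161 = 3.668 MPa
I = 209 * 673^3 / 12 = 5308969529.42 mm^4
y_t = 336.5 mm
M_cr = fr * I / y_t = 3.668 * 5308969529.42 / 336.5 N-mm
= 57.8697 kN-m

57.8697 kN-m


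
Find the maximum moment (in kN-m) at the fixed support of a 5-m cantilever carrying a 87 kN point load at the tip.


For a cantilever with a point load at the free end:
M_max = P * L = 87 * 5 = 435 kN-m

435 kN-m


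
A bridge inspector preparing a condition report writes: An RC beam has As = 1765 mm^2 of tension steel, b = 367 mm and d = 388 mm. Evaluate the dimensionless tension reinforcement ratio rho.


rho = As / (b * d)
= 1765 / (367 * 388)
= 1765 / 142396
= 0.012395 (dimensionless)

0.012395 (dimensionless)


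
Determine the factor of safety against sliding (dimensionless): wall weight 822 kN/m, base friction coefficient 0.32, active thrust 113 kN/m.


Resisting force = mu * W = 0.32 * 822 = 263.04 kN/m
FOS = Resisting / Driving = 263.04 / 113
= 2.3278 (dimensionless)

2.3278 (dimensionless)


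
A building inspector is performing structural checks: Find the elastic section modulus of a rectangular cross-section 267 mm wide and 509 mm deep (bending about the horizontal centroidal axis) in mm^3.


S = b * h^2 / 6
= 267 * 509^2 / 6
= 267 * 259081 / 6
= 11529104.5 mm^3

11529104.5 mm^3


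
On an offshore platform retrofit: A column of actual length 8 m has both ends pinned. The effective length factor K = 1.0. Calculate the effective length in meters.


L_eff = K * L
= 1.0 * 8
= 8.0 m

8.0 m


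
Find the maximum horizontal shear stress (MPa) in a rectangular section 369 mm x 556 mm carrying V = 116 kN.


A = b * h = 369 * 556 = 205164 mm^2
V = 116 kN = 116000.0 N
tau_max = 1.5 * V / A = 1.5 * 116000.0 / 205164
= 0.8481 MPa

0.8481 MPa


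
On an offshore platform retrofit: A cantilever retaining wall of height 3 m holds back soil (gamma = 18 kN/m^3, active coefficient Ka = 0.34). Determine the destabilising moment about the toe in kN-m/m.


Pa = 0.5 * Ka * gamma * H^2
= 0.5 * 0.34 * 18 * 3^2
= 27.54 kN/m
Arm = H / 3 = 3 / 3 = 1.0 m
Mo = Pa * arm = Pa * H / 3 = 27.54 * 3 / 3 = 27.54 kN-m/m

27.54 kN-m/m


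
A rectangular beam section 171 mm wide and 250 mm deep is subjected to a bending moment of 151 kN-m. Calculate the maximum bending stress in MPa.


I = b * h^3 / 12 = 171 * 250^3 / 12 = 222656250.0 mm^4
y = h / 2 = 250 / 2 = 125.0 mm
M = 151 kN-m = 151000000.0 N-mm
sigma = M * y / I = 151000000.0 * 125.0 / 222656250.0
= 84.77 MPa

84.77 MPa


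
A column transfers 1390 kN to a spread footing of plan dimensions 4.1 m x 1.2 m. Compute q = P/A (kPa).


A = 4.1 * 1.2 = 4.92 m^2
q = P / A = 1390 / 4.92
= 282.5203 kPa

282.5203 kPa


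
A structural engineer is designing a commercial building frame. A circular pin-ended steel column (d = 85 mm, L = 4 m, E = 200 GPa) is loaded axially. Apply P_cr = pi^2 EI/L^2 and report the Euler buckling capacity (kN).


I = pi * d^4 / 64 = 2562392.19 mm^4
L = 4000.0 mm
P_cr = pi^2 * E * I / L^2
= 9.8696 * 200000.0 * 2562392.19 / 4000.0^2
= 316122.47 N = 316.1225 kN

316.1225 kN


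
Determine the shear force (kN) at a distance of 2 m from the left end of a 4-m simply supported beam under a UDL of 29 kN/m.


R_A = w * L / 2 = 29 * 4 / 2 = 58.0 kN
V(x) = R_A - w * x = 58.0 - 29 * 2
= 0.0 kN

0.0 kN


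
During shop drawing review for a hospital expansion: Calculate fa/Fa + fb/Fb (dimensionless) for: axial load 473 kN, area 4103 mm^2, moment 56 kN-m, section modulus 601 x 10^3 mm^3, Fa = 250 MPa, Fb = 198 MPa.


f_a = P / A = 473000.0 / 4103 = 115.2815 MPa
f_b = M / S = 56000000.0 / 601000.0 = 93.178 MPa
Ratio = f_a / Fa + f_b / Fb
= 115.2815 / 250 + 93.178 / 198
= 0.9317 (dimensionless)

0.9317 (dimensionless)


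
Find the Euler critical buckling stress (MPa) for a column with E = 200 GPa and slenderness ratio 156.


sigma_cr = pi^2 * E / lambda^2
= 9.8696 * 200000.0 / 156^2
= 9.8696 * 200000.0 / 24336
= 81.1111 MPa

81.1111 MPa


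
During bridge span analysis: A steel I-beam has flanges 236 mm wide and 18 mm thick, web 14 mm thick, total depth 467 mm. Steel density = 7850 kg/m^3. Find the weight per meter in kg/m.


A_flanges = 2 * 236 * 18 = 8496 mm^2
A_web = (467 - 2 * 18) * 14 = 6034 mm^2
A_total = 8496 + 6034 = 14530 mm^2 = 0.014530 m^2
Weight = rho * A = 7850 * 0.014530 = 114.0605 kg/m

114.0605 kg/m


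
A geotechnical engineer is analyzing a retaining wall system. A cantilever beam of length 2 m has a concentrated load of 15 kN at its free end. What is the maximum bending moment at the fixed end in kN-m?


For a cantilever with a point load at the free end:
M_max = P * L = 15 * 2 = 30 kN-m

30 kN-m


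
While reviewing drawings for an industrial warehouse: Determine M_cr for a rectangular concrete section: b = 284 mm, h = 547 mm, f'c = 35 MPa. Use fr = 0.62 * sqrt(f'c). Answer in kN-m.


fr = 0.62 * sqrt(35) = 0.62 * 5.9161 = 3.668 MPa
I = 284 * 547^3 / 12 = 3873459977.67 mm^4
y_t = 273.5 mm
M_cr = fr * I / y_t = 3.668 * 3873459977.67 / 273.5 N-mm
= 51.9478 kN-m

51.9478 kN-m


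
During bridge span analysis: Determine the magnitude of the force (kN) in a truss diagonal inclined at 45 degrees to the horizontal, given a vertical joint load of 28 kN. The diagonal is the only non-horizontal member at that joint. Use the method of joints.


At the joint, only the diagonal has a vertical component, so vertical equilibrium gives:
F * sin(45) = 28
F = 28 / sin(45)
= 28 / 0.707107
= 39.6 kN

39.6 kN


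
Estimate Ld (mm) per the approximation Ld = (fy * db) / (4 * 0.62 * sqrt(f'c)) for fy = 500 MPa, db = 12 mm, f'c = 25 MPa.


Ld = (fy * db) / (4 * 0.62 * sqrt(f'c))
= (500 * 12) / (4 * 0.62 * sqrt(25))
= 6000 / 12.4
= 483.87 mm

483.87 mm


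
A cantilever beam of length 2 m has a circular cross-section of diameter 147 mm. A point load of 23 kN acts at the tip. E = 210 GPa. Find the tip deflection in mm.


I = pi * d^4 / 64 = pi * 147^4 / 64 = 22921299.6 mm^4
L = 2000.0 mm, P = 23000.0 N, E = 210000.0 MPa
delta = P * L^3 / (3 * E * I)
= 23000.0 * 2000.0^3 / (3 * 210000.0 * 22921299.6)
= 12.742 mm

12.742 mm


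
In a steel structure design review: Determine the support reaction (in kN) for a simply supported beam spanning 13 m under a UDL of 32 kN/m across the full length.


Total load = w * L = 32 * 13 = 416 kN
By symmetry, each reaction R = total / 2 = 416 / 2 = 208.0 kN

208.0 kN


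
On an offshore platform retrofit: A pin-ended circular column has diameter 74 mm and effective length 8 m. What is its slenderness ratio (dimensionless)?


Radius of gyration r = d / 4 = 74 / 4 = 18.5 mm
L_eff = 8000.0 mm
Slenderness ratio = L / r = 8000.0 / 18.5 = 432.43 (dimensionless)

432.43 (dimensionless)


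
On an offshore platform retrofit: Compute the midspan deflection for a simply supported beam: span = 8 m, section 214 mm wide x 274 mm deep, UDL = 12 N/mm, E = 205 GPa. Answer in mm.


I = 214 * 274^3 / 12 = 366846361.33 mm^4
L = 8000.0 mm, w = 12 N/mm, E = 205000.0 MPa
delta = 5 * w * L^4 / (384 * E * I)
= 5 * 12 * 8000.0^4 / (384 * 205000.0 * 366846361.33)
= 8.5102 mm

8.5102 mm


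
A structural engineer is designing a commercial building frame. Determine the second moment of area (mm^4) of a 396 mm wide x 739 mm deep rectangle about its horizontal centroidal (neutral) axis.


I = b * h^3 / 12
= 396 * 739^3 / 12
= 396 * 403583419 / 12
= 13318252827.0 mm^4

13318252827.0 mm^4


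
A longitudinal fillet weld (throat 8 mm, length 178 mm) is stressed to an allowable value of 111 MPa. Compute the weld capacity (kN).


Strength = throat * length * allowable stress
= 8 * 178 * 111 N
= 158064 N
= 158.06 kN

158.06 kN


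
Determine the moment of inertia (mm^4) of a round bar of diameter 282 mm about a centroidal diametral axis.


r = d / 2 = 282 / 2 = 141.0 mm
I = pi * r^4 / 4 = pi * 141.0^4 / 4
= 310431892.12 mm^4

310431892.12 mm^4


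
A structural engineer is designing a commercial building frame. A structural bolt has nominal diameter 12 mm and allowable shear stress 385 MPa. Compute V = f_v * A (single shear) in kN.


A = pi * d^2 / 4 = pi * 12^2 / 4 = 113.0973 mm^2
V = f_v * A / 1000 = 385 * 113.0973 / 1000
= 43.5425 kN

43.5425 kN


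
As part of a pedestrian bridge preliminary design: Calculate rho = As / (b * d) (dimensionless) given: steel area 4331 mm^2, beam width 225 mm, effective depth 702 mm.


rho = As / (b * d)
= 4331 / (225 * 702)
= 4331 / 157950
= 0.02742 (dimensionless)

0.02742 (dimensionless)


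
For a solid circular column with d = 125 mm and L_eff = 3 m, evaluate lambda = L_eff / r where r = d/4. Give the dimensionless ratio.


Radius of gyration r = d / 4 = 125 / 4 = 31.25 mm
L_eff = 3000.0 mm
Slenderness ratio = L / r = 3000.0 / 31.25 = 96.0 (dimensionless)

96.0 (dimensionless)


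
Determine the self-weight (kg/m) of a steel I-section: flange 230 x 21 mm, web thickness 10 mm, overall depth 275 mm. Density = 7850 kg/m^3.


A_flanges = 2 * 230 * 21 = 9660 mm^2
A_web = (275 - 2 * 21) * 10 = 2330 mm^2
A_total = 9660 + 2330 = 11990 mm^2 = 0.011990 m^2
Weight = rho * A = 7850 * 0.011990 = 94.1215 kg/m

94.1215 kg/m


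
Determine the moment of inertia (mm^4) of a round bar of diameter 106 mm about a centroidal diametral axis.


r = d / 2 = 106 / 2 = 53.0 mm
I = pi * r^4 / 4 = pi * 53.0^4 / 4
= 6197169.29 mm^4

6197169.29 mm^4


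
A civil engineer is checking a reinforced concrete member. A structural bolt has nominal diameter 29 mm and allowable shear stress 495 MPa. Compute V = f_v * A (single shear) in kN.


A = pi * d^2 / 4 = pi * 29^2 / 4 = 660.5199 mm^2
V = f_v * A / 1000 = 495 * 660.5199 / 1000
= 326.9573 kN

326.9573 kN


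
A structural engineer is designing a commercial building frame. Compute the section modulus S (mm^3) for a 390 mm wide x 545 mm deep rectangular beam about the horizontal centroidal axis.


S = b * h^2 / 6
= 390 * 545^2 / 6
= 390 * 297025 / 6
= 19306625.0 mm^3

19306625.0 mm^3


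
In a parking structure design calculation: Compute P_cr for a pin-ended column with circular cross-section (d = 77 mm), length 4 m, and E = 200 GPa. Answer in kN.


I = pi * d^4 / 64 = 1725570.86 mm^4
L = 4000.0 mm
P_cr = pi^2 * E * I / L^2
= 9.8696 * 200000.0 * 1725570.86 / 4000.0^2
= 212883.77 N = 212.8838 kN

212.8838 kN


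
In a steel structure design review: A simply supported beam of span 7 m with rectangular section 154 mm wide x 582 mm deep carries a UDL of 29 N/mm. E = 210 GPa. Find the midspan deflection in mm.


I = 154 * 582^3 / 12 = 2529929556.0 mm^4
L = 7000.0 mm, w = 29 N/mm, E = 210000.0 MPa
delta = 5 * w * L^4 / (384 * E * I)
= 5 * 29 * 7000.0^4 / (384 * 210000.0 * 2529929556.0)
= 1.7065 mm

1.7065 mm


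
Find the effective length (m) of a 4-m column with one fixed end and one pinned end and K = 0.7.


L_eff = K * L
= 0.7 * 4
= 2.8 m

2.8 m


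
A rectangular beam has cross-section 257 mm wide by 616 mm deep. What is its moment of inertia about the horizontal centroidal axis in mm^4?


I = b * h^3 / 12
= 257 * 616^3 / 12
= 257 * 233744896 / 12
= 5006036522.67 mm^4

5006036522.67 mm^4


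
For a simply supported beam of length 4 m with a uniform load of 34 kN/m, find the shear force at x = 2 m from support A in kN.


R_A = w * L / 2 = 34 * 4 / 2 = 68.0 kN
V(x) = R_A - w * x = 68.0 - 34 * 2
= 0.0 kN

0.0 kN


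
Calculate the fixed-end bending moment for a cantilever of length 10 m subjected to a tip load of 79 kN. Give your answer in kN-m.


For a cantilever with a point load at the free end:
M_max = P * L = 79 * 10 = 790 kN-m

790 kN-m


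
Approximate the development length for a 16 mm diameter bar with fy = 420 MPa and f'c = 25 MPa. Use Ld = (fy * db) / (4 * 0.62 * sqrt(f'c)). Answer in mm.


Ld = (fy * db) / (4 * 0.62 * sqrt(f'c))
= (420 * 16) / (4 * 0.62 * sqrt(25))
= 6720 / 12.4
= 541.94 mm

541.94 mm


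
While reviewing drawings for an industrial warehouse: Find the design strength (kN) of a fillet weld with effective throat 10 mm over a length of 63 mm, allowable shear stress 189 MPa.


Strength = throat * length * allowable stress
= 10 * 63 * 189 N
= 119070 N
= 119.07 kN

119.07 kN


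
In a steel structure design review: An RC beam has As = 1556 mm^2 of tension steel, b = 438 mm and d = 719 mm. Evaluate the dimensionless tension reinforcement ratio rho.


rho = As / (b * d)
= 1556 / (438 * 719)
= 1556 / 314922
= 0.004941 (dimensionless)

0.004941 (dimensionless)


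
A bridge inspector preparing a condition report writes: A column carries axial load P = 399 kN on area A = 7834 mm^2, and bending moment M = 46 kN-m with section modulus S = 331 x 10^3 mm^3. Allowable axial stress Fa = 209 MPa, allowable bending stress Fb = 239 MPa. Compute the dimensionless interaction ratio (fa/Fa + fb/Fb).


f_a = P / A = 399000.0 / 7834 = 50.9318 MPa
f_b = M / S = 46000000.0 / 331000.0 = 138.9728 MPa
Ratio = f_a / Fa + f_b / Fb
= 50.9318 / 209 + 138.9728 / 239
= 0.8252 (dimensionless)

0.8252 (dimensionless)


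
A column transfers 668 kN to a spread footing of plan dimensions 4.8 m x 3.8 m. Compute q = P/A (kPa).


A = 4.8 * 3.8 = 18.24 m^2
q = P / A = 668 / 18.24
= 36.6228 kPa

36.6228 kPa


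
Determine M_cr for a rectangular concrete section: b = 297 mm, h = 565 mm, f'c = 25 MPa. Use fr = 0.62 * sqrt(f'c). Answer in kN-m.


fr = 0.62 * sqrt(25) = 0.62 * 5.0 = 3.1 MPa
I = 297 * 565^3 / 12 = 4463962593.75 mm^4
y_t = 282.5 mm
M_cr = fr * I / y_t = 3.1 * 4463962593.75 / 282.5 N-mm
= 48.9851 kN-m

48.9851 kN-m


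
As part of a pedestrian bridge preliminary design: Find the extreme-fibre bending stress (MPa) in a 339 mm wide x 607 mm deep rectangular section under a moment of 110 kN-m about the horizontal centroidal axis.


I = b * h^3 / 12 = 339 * 607^3 / 12 = 6318071339.75 mm^4
y = h / 2 = 607 / 2 = 303.5 mm
M = 110 kN-m = 110000000.0 N-mm
sigma = M * y / I = 110000000.0 * 303.5 / 6318071339.75
= 5.28 MPa

5.28 MPa


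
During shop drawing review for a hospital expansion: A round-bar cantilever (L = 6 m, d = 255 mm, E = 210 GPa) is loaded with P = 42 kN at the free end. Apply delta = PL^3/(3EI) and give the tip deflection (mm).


I = pi * d^4 / 64 = pi * 255^4 / 64 = 207553767.2 mm^4
L = 6000.0 mm, P = 42000.0 N, E = 210000.0 MPa
delta = P * L^3 / (3 * E * I)
= 42000.0 * 6000.0^3 / (3 * 210000.0 * 207553767.2)
= 69.3796 mm

69.3796 mm


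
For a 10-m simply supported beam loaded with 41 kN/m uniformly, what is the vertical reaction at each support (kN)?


Total load = w * L = 41 * 10 = 410 kN
By symmetry, each reaction R = total / 2 = 410 / 2 = 205.0 kN

205.0 kN


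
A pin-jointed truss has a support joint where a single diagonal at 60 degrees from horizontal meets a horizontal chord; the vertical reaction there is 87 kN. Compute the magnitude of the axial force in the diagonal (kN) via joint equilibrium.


At the joint, only the diagonal has a vertical component, so vertical equilibrium gives:
F * sin(60) = 87
F = 87 / sin(60)
= 87 / 0.866025
= 100.46 kN

100.46 kN


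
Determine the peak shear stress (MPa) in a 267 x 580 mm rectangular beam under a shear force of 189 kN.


A = b * h = 267 * 580 = 154860 mm^2
V = 189 kN = 189000.0 N
tau_max = 1.5 * V / A = 1.5 * 189000.0 / 154860
= 1.8307 MPa

1.8307 MPa


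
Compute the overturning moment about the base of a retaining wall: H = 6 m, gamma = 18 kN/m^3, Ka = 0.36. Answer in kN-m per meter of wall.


Pa = 0.5 * Ka * gamma * H^2
= 0.5 * 0.36 * 18 * 6^2
= 116.64 kN/m
Arm = H / 3 = 6 / 3 = 2.0 m
Mo = Pa * arm = Pa * H / 3 = 116.64 * 6 / 3 = 233.28 kN-m/m

233.28 kN-m/m


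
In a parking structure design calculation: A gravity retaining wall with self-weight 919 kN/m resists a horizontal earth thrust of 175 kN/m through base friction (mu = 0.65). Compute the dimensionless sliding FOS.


Resisting force = mu * W = 0.65 * 919 = 597.35 kN/m
FOS = Resisting / Driving = 597.35 / 175
= 3.4134 (dimensionless)

3.4134 (dimensionless)


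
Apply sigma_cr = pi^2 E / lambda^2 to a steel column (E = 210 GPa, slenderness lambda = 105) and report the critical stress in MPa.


sigma_cr = pi^2 * E / lambda^2
= 9.8696 * 210000.0 / 105^2
= 9.8696 * 210000.0 / 11025
= 187.9925 MPa

187.9925 MPa


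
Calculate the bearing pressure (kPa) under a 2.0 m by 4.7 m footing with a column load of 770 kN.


A = 2.0 * 4.7 = 9.4 m^2
q = P / A = 770 / 9.4
= 81.9149 kPa

81.9149 kPa


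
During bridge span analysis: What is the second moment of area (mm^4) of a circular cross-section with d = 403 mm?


r = d / 2 = 403 / 2 = 201.5 mm
I = pi * r^4 / 4 = pi * 201.5^4 / 4
= 1294762412.84 mm^4

1294762412.84 mm^4


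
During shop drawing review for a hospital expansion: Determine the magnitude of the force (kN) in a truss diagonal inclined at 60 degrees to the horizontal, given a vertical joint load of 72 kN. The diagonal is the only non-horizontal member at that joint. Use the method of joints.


At the joint, only the diagonal has a vertical component, so vertical equilibrium gives:
F * sin(60) = 72
F = 72 / sin(60)
= 72 / 0.866025
= 83.14 kN

83.14 kN


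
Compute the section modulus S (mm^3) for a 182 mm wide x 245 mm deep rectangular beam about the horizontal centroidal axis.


S = b * h^2 / 6
= 182 * 245^2 / 6
= 182 * 60025 / 6
= 1820758.33 mm^3

1820758.33 mm^3


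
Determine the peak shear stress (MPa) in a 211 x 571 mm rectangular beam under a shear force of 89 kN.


A = b * h = 211 * 571 = 120481 mm^2
V = 89 kN = 89000.0 N
tau_max = 1.5 * V / A = 1.5 * 89000.0 / 120481
= 1.1081 MPa

1.1081 MPa


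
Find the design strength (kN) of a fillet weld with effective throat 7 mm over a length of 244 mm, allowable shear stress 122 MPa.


Strength = throat * length * allowable stress
= 7 * 244 * 122 N
= 208376 N
= 208.38 kN

208.38 kN


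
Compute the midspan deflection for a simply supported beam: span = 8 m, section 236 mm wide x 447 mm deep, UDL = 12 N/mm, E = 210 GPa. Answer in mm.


I = 236 * 447^3 / 12 = 1756520919.0 mm^4
L = 8000.0 mm, w = 12 N/mm, E = 210000.0 MPa
delta = 5 * w * L^4 / (384 * E * I)
= 5 * 12 * 8000.0^4 / (384 * 210000.0 * 1756520919.0)
= 1.735 mm

1.735 mm


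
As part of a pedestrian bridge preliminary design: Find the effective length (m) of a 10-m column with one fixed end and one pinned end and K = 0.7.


L_eff = K * L
= 0.7 * 10
= 7.0 m

7.0 m


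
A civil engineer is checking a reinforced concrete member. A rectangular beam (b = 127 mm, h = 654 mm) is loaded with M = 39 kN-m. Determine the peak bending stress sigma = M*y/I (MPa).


I = b * h^3 / 12 = 127 * 654^3 / 12 = 2960436294.0 mm^4
y = h / 2 = 654 / 2 = 327.0 mm
M = 39 kN-m = 39000000.0 N-mm
sigma = M * y / I = 39000000.0 * 327.0 / 2960436294.0
= 4.31 MPa

4.31 MPa


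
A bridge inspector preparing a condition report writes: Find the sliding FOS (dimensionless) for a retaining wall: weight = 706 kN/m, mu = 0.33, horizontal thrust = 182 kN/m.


Resisting force = mu * W = 0.33 * 706 = 232.98 kN/m
FOS = Resisting / Driving = 232.98 / 182
= 1.2801 (dimensionless)

1.2801 (dimensionless)


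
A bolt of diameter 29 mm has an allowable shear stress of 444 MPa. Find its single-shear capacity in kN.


A = pi * d^2 / 4 = pi * 29^2 / 4 = 660.5199 mm^2
V = f_v * A / 1000 = 444 * 660.5199 / 1000
= 293.2708 kN

293.2708 kN


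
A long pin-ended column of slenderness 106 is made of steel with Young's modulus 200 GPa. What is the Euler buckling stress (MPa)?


sigma_cr = pi^2 * E / lambda^2
= 9.8696 * 200000.0 / 106^2
= 9.8696 * 200000.0 / 11236
= 175.6783 MPa

175.6783 MPa


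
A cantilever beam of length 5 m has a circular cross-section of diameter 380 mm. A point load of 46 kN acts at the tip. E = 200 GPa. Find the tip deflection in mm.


I = pi * d^4 / 64 = pi * 380^4 / 64 = 1023538740.52 mm^4
L = 5000.0 mm, P = 46000.0 N, E = 200000.0 MPa
delta = P * L^3 / (3 * E * I)
= 46000.0 * 5000.0^3 / (3 * 200000.0 * 1023538740.52)
= 9.3629 mm

9.3629 mm


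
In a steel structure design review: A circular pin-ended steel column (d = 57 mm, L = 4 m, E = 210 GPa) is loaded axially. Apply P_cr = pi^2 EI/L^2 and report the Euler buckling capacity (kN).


I = pi * d^4 / 64 = 518166.49 mm^4
L = 4000.0 mm
P_cr = pi^2 * E * I / L^2
= 9.8696 * 210000.0 * 518166.49 / 4000.0^2
= 67122.54 N = 67.1225 kN

67.1225 kN


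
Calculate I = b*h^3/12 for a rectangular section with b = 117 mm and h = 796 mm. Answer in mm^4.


I = b * h^3 / 12
= 117 * 796^3 / 12
= 117 * 504358336 / 12
= 4917493776.0 mm^4

4917493776.0 mm^4


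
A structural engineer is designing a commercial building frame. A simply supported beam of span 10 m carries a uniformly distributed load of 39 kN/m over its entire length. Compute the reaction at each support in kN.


Total load = w * L = 39 * 10 = 390 kN
By symmetry, each reaction R = total / 2 = 390 / 2 = 195.0 kN

195.0 kN


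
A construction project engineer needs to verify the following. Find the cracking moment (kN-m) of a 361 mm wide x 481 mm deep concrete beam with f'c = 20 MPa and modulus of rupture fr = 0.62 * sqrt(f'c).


fr = 0.62 * sqrt(20) = 0.62 * 4.4721 = 2.7727 MPa
I = 361 * 481^3 / 12 = 3347812950.08 mm^4
y_t = 240.5 mm
M_cr = fr * I / y_t = 2.7727 * 3347812950.08 / 240.5 N-mm
= 38.5969 kN-m

38.5969 kN-m


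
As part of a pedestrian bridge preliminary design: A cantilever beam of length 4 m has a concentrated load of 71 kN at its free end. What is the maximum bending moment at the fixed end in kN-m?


For a cantilever with a point load at the free end:
M_max = P * L = 71 * 4 = 284 kN-m

284 kN-m


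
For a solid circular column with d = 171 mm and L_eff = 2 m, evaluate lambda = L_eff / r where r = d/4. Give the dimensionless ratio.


Radius of gyration r = d / 4 = 171 / 4 = 42.75 mm
L_eff = 2000.0 mm
Slenderness ratio = L / r = 2000.0 / 42.75 = 46.78 (dimensionless)

46.78 (dimensionless)


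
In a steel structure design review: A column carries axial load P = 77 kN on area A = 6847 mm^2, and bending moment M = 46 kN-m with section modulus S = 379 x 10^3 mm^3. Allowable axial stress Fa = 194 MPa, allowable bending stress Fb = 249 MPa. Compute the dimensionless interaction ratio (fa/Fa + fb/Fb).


f_a = P / A = 77000.0 / 6847 = 11.2458 MPa
f_b = M / S = 46000000.0 / 379000.0 = 121.372 MPa
Ratio = f_a / Fa + f_b / Fb
= 11.2458 / 194 + 121.372 / 249
= 0.5454 (dimensionless)

0.5454 (dimensionless)


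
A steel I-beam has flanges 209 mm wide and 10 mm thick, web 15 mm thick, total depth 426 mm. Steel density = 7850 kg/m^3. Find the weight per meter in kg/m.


A_flanges = 2 * 209 * 10 = 4180 mm^2
A_web = (426 - 2 * 10) * 15 = 6090 mm^2
A_total = 4180 + 6090 = 10270 mm^2 = 0.010270 m^2
Weight = rho * A = 7850 * 0.010270 = 80.6195 kg/m

80.6195 kg/m


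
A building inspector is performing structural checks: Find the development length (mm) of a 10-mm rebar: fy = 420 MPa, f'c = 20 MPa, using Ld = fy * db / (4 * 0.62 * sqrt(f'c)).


Ld = (fy * db) / (4 * 0.62 * sqrt(f'c))
= (420 * 10) / (4 * 0.62 * sqrt(20))
= 4200 / 11.0909
= 378.69 mm

378.69 mm


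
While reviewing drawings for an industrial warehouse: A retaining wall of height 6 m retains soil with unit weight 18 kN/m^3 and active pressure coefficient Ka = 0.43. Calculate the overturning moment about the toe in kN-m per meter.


Pa = 0.5 * Ka * gamma * H^2
= 0.5 * 0.43 * 18 * 6^2
= 139.32 kN/m
Arm = H / 3 = 6 / 3 = 2.0 m
Mo = Pa * arm = Pa * H / 3 = 139.32 * 6 / 3 = 278.64 kN-m/m

278.64 kN-m/m


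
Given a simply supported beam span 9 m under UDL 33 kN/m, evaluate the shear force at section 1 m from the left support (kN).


R_A = w * L / 2 = 33 * 9 / 2 = 148.5 kN
V(x) = R_A - w * x = 148.5 - 33 * 1
= 115.5 kN

115.5 kN


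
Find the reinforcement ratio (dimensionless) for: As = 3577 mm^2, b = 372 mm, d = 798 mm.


rho = As / (b * d)
= 3577 / (372 * 798)
= 3577 / 296856
= 0.01205 (dimensionless)

0.01205 (dimensionless)


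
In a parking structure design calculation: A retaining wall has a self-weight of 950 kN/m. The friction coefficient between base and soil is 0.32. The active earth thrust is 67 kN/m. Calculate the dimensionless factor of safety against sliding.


Resisting force = mu * W = 0.32 * 950 = 304.0 kN/m
FOS = Resisting / Driving = 304.0 / 67
= 4.5373 (dimensionless)

4.5373 (dimensionless)


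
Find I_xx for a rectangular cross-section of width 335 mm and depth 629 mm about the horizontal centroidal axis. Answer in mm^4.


I = b * h^3 / 12
= 335 * 629^3 / 12
= 335 * 248858189 / 12
= 6947291109.58 mm^4

6947291109.58 mm^4


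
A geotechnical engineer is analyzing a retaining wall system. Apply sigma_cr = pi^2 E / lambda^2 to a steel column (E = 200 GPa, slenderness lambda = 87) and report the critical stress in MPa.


sigma_cr = pi^2 * E / lambda^2
= 9.8696 * 200000.0 / 87^2
= 9.8696 * 200000.0 / 7569
= 260.7902 MPa

260.7902 MPa


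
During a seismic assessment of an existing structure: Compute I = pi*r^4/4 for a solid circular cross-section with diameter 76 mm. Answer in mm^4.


r = d / 2 = 76 / 2 = 38.0 mm
I = pi * r^4 / 4 = pi * 38.0^4 / 4
= 1637661.98 mm^4

1637661.98 mm^4


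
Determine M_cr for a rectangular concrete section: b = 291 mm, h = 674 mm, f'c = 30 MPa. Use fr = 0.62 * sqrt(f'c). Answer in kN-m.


fr = 0.62 * sqrt(30) = 0.62 * 5.4772 = 3.3959 MPa
I = 291 * 674^3 / 12 = 7424914082.0 mm^4
y_t = 337.0 mm
M_cr = fr * I / y_t = 3.3959 * 7424914082.0 / 337.0 N-mm
= 74.8193 kN-m

74.8193 kN-m


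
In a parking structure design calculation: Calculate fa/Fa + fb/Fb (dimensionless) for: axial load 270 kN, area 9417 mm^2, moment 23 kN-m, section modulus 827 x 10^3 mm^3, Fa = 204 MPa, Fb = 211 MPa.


f_a = P / A = 270000.0 / 9417 = 28.6716 MPa
f_b = M / S = 23000000.0 / 827000.0 = 27.8114 MPa
Ratio = f_a / Fa + f_b / Fb
= 28.6716 / 204 + 27.8114 / 211
= 0.2724 (dimensionless)

0.2724 (dimensionless)


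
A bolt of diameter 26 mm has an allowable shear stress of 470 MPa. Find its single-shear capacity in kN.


A = pi * d^2 / 4 = pi * 26^2 / 4 = 530.9292 mm^2
V = f_v * A / 1000 = 470 * 530.9292 / 1000
= 249.5367 kN

249.5367 kN


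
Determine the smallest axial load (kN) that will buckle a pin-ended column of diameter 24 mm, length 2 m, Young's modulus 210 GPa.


I = pi * d^4 / 64 = 16286.02 mm^4
L = 2000.0 mm
P_cr = pi^2 * E * I / L^2
= 9.8696 * 210000.0 * 16286.02 / 2000.0^2
= 8438.67 N = 8.4387 kN

8.4387 kN


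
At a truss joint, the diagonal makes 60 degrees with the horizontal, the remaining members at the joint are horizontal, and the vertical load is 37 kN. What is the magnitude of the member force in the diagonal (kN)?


At the joint, only the diagonal has a vertical component, so vertical equilibrium gives:
F * sin(60) = 37
F = 37 / sin(60)
= 37 / 0.866025
= 42.72 kN

42.72 kN


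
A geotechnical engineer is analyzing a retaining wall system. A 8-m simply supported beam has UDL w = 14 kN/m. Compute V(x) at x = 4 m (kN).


R_A = w * L / 2 = 14 * 8 / 2 = 56.0 kN
V(x) = R_A - w * x = 56.0 - 14 * 4
= 0.0 kN

0.0 kN


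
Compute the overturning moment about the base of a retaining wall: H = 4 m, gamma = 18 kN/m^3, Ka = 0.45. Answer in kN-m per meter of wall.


Pa = 0.5 * Ka * gamma * H^2
= 0.5 * 0.45 * 18 * 4^2
= 64.8 kN/m
Arm = H / 3 = 4 / 3 = 1.3333 m
Mo = Pa * arm = Pa * H / 3 = 64.8 * 4 / 3 = 86.4 kN-m/m

86.4 kN-m/m


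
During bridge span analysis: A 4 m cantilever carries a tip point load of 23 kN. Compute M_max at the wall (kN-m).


For a cantilever with a point load at the free end:
M_max = P * L = 23 * 4 = 92 kN-m

92 kN-m


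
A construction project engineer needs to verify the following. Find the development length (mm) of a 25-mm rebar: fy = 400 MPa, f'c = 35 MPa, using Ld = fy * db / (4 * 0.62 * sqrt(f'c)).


Ld = (fy * db) / (4 * 0.62 * sqrt(f'c))
= (400 * 25) / (4 * 0.62 * sqrt(35))
= 10000 / 14.6719
= 681.58 mm

681.58 mm


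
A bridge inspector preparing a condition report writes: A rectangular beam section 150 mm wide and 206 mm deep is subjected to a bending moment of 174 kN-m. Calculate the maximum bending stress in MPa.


I = b * h^3 / 12 = 150 * 206^3 / 12 = 109272700.0 mm^4
y = h / 2 = 206 / 2 = 103.0 mm
M = 174 kN-m = 174000000.0 N-mm
sigma = M * y / I = 174000000.0 * 103.0 / 109272700.0
= 164.01 MPa

164.01 MPa


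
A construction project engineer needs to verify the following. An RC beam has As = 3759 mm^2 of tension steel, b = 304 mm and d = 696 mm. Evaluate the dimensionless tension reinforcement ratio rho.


rho = As / (b * d)
= 3759 / (304 * 696)
= 3759 / 211584
= 0.017766 (dimensionless)

0.017766 (dimensionless)


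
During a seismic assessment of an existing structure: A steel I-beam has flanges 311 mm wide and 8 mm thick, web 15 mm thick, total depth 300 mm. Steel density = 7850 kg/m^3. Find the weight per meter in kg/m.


A_flanges = 2 * 311 * 8 = 4976 mm^2
A_web = (300 - 2 * 8) * 15 = 4260 mm^2
A_total = 4976 + 4260 = 9236 mm^2 = 0.009236 m^2
Weight = rho * A = 7850 * 0.009236 = 72.5026 kg/m

72.5026 kg/m


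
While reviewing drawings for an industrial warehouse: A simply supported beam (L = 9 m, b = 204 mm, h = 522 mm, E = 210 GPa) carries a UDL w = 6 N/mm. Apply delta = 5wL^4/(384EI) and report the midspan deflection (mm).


I = 204 * 522^3 / 12 = 2418023016.0 mm^4
L = 9000.0 mm, w = 6 N/mm, E = 210000.0 MPa
delta = 5 * w * L^4 / (384 * E * I)
= 5 * 6 * 9000.0^4 / (384 * 210000.0 * 2418023016.0)
= 1.0094 mm

1.0094 mm


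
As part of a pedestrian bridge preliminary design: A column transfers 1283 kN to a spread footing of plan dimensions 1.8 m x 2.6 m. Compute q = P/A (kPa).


A = 1.8 * 2.6 = 4.68 m^2
q = P / A = 1283 / 4.68
= 274.1453 kPa

274.1453 kPa


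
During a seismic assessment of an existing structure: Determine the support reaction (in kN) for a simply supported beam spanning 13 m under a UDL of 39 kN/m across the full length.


Total load = w * L = 39 * 13 = 507 kN
By symmetry, each reaction R = total / 2 = 507 / 2 = 253.5 kN

253.5 kN


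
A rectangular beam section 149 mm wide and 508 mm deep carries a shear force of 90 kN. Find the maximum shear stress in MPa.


A = b * h = 149 * 508 = 75692 mm^2
V = 90 kN = 90000.0 N
tau_max = 1.5 * V / A = 1.5 * 90000.0 / 75692
= 1.7835 MPa

1.7835 MPa


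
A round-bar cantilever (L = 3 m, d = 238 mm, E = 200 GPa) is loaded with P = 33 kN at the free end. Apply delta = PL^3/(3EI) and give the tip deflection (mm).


I = pi * d^4 / 64 = pi * 238^4 / 64 = 157498973.25 mm^4
L = 3000.0 mm, P = 33000.0 N, E = 200000.0 MPa
delta = P * L^3 / (3 * E * I)
= 33000.0 * 3000.0^3 / (3 * 200000.0 * 157498973.25)
= 9.4286 mm

9.4286 mm


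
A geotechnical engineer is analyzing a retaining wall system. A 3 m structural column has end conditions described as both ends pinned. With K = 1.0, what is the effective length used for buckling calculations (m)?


L_eff = K * L
= 1.0 * 3
= 3.0 m

3.0 m


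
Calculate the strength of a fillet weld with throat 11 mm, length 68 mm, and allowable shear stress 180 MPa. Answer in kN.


Strength = throat * length * allowable stress
= 11 * 68 * 180 N
= 134640 N
= 134.64 kN

134.64 kN


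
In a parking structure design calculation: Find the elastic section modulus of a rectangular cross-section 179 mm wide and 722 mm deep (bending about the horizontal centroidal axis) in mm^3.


S = b * h^2 / 6
= 179 * 722^2 / 6
= 179 * 521284 / 6
= 15551639.33 mm^3

15551639.33 mm^3


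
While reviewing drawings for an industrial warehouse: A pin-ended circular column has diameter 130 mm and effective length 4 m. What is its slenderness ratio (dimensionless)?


Radius of gyration r = d / 4 = 130 / 4 = 32.5 mm
L_eff = 4000.0 mm
Slenderness ratio = L / r = 4000.0 / 32.5 = 123.08 (dimensionless)

123.08 (dimensionless)


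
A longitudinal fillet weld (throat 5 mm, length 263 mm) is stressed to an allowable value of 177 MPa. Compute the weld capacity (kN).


Strength = throat * length * allowable stress
= 5 * 263 * 177 N
= 232755 N
= 232.75 kN

232.75 kN


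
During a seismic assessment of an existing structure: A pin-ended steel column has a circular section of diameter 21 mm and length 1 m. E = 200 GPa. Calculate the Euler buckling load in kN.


I = pi * d^4 / 64 = 9546.56 mm^4
L = 1000.0 mm
P_cr = pi^2 * E * I / L^2
= 9.8696 * 200000.0 * 9546.56 / 1000.0^2
= 18844.16 N = 18.8442 kN

18.8442 kN


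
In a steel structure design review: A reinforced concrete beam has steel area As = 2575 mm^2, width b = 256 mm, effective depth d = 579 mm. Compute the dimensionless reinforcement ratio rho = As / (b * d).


rho = As / (b * d)
= 2575 / (256 * 579)
= 2575 / 148224
= 0.017372 (dimensionless)

0.017372 (dimensionless)


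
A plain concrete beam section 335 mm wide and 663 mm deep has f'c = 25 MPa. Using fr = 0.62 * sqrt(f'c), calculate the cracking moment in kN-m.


fr = 0.62 * sqrt(25) = 0.62 * 5.0 = 3.1 MPa
I = 335 * 663^3 / 12 = 8135872728.75 mm^4
y_t = 331.5 mm
M_cr = fr * I / y_t = 3.1 * 8135872728.75 / 331.5 N-mm
= 76.0821 kN-m

76.0821 kN-m


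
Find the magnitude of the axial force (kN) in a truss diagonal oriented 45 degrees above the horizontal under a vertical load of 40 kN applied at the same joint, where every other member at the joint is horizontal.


At the joint, only the diagonal has a vertical component, so vertical equilibrium gives:
F * sin(45) = 40
F = 40 / sin(45)
= 40 / 0.707107
= 56.57 kN

56.57 kN


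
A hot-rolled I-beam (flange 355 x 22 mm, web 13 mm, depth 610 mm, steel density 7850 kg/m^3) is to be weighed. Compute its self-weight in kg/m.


A_flanges = 2 * 355 * 22 = 15620 mm^2
A_web = (610 - 2 * 22) * 13 = 7358 mm^2
A_total = 15620 + 7358 = 22978 mm^2 = 0.022978 m^2
Weight = rho * A = 7850 * 0.022978 = 180.3773 kg/m

180.3773 kg/m


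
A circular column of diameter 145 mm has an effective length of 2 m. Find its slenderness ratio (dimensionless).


Radius of gyration r = d / 4 = 145 / 4 = 36.25 mm
L_eff = 2000.0 mm
Slenderness ratio = L / r = 2000.0 / 36.25 = 55.17 (dimensionless)

55.17 (dimensionless)


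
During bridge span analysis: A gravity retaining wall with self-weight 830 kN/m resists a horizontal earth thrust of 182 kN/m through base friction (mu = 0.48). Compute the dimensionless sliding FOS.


Resisting force = mu * W = 0.48 * 830 = 398.4 kN/m
FOS = Resisting / Driving = 398.4 / 182
= 2.189 (dimensionless)

2.189 (dimensionless)


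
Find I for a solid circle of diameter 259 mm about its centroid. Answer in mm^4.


r = d / 2 = 259 / 2 = 129.5 mm
I = pi * r^4 / 4 = pi * 129.5^4 / 4
= 220886388.76 mm^4

220886388.76 mm^4


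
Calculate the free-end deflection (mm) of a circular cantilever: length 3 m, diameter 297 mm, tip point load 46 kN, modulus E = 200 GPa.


I = pi * d^4 / 64 = pi * 297^4 / 64 = 381940485.65 mm^4
L = 3000.0 mm, P = 46000.0 N, E = 200000.0 MPa
delta = P * L^3 / (3 * E * I)
= 46000.0 * 3000.0^3 / (3 * 200000.0 * 381940485.65)
= 5.4197 mm

5.4197 mm


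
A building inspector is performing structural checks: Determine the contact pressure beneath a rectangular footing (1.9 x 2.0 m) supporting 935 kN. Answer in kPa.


A = 1.9 * 2.0 = 3.8 m^2
q = P / A = 935 / 3.8
= 246.0526 kPa

246.0526 kPa


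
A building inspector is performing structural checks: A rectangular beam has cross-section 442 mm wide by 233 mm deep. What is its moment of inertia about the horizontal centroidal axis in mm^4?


I = b * h^3 / 12
= 442 * 233^3 / 12
= 442 * 12649337 / 12
= 465917246.17 mm^4

465917246.17 mm^4
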